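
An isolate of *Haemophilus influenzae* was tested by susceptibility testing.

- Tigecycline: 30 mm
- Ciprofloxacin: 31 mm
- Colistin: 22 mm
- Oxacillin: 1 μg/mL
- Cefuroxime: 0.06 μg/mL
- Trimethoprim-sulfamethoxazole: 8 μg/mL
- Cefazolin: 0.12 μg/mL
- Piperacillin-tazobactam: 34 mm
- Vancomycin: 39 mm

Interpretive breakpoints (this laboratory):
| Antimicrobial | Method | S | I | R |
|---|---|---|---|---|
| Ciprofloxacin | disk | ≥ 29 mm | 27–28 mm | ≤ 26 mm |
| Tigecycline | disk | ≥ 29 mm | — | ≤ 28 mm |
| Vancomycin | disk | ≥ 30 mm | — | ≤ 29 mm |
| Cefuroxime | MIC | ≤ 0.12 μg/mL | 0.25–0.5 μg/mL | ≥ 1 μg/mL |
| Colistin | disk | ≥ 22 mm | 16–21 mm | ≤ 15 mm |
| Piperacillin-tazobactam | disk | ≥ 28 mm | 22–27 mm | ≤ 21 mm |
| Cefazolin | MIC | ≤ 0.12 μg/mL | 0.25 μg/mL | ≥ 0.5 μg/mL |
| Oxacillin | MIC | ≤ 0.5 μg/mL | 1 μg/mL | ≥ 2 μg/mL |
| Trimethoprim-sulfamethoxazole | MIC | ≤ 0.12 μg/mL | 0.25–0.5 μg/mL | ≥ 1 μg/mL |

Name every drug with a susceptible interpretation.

Tigecycline: 30 mm is ≥ 29 mm ⇒ S
Ciprofloxacin (31 mm) ≥ 29 mm → S
Colistin (22 mm) ≥ 22 mm — susceptible
Oxacillin: 1 μg/mL is = 1 μg/mL ⇒ intermediate
Cefuroxime 0.06 μg/mL: ≤ 0.12 μg/mL — Susceptible
Trimethoprim-sulfamethoxazole (8 μg/mL) ≥ 1 μg/mL ⇒ R
Cefazolin (0.12 μg/mL) ≤ 0.12 μg/mL ⇒ susceptible
Piperacillin-tazobactam: 34 mm is ≥ 28 mm ⇒ susceptible
Vancomycin (39 mm) ≥ 30 mm → susceptible

tigecycline, ciprofloxacin, colistin, cefuroxime, cefazolin, piperacillin-tazobactam, vancomycin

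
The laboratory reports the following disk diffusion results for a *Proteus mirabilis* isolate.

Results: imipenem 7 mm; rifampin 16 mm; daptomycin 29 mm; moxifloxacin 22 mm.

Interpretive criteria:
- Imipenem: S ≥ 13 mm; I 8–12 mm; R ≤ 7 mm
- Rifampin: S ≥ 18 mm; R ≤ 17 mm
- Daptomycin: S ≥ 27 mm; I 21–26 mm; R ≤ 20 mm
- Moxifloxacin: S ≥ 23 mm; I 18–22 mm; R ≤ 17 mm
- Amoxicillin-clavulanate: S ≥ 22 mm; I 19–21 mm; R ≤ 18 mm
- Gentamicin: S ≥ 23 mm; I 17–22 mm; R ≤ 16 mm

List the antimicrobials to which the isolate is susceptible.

daptomycin

Imipenem (7 mm) ≤ 7 mm — resistant
Rifampin (16 mm) ≤ 17 mm ⇒ Resistant
Daptomycin (29 mm) ≥ 27 mm → S
Moxifloxacin (22 mm) in 18–22 mm ⇒ intermediate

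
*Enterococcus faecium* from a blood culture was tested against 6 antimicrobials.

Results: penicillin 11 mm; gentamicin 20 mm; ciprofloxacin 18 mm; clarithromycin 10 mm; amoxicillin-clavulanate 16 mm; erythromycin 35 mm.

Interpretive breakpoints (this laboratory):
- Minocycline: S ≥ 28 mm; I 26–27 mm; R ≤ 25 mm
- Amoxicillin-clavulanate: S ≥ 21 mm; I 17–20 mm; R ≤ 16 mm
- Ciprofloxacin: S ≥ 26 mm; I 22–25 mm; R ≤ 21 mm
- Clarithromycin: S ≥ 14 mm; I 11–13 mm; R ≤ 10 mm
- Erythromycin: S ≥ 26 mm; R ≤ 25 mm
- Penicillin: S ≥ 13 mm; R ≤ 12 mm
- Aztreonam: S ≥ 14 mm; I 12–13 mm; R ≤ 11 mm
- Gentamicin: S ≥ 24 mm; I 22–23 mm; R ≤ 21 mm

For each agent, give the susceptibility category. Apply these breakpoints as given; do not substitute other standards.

Penicillin: 11 mm is ≤ 12 mm ⇒ R
Gentamicin 20 mm: ≤ 21 mm ⇒ R
Ciprofloxacin (18 mm) ≤ 21 mm → resistant
Clarithromycin (10 mm) ≤ 10 mm → resistant
Amoxicillin-clavulanate 16 mm: ≤ 16 mm → resistant
Erythromycin: 35 mm is ≥ 26 mm ⇒ Susceptible

R, R, R, R, R, S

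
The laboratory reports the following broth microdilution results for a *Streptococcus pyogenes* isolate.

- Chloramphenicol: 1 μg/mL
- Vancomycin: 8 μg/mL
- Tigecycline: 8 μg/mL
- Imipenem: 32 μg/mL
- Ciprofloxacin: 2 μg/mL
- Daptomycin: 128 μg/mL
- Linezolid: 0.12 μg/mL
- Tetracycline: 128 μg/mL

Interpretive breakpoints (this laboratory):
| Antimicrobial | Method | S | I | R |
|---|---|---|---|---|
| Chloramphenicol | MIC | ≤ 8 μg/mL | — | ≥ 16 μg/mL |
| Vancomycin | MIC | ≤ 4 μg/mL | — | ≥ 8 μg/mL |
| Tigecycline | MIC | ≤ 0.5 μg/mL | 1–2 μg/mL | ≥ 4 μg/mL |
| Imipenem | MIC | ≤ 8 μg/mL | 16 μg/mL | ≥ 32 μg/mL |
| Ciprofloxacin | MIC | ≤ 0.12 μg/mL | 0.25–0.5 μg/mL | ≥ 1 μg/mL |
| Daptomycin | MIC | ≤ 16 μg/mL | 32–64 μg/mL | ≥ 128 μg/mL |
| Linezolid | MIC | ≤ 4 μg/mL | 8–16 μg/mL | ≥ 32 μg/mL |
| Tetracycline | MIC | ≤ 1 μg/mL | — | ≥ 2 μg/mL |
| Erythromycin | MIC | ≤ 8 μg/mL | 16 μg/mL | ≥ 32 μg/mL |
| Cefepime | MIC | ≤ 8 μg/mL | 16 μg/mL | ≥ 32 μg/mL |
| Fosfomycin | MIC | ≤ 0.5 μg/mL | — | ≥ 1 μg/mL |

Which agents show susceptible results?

Chloramphenicol 1 μg/mL: ≤ 8 μg/mL — susceptible
Vancomycin (8 μg/mL) ≥ 8 μg/mL — R
Tigecycline 8 μg/mL: ≥ 4 μg/mL → R
Imipenem (32 μg/mL) ≥ 32 μg/mL ⇒ R
Ciprofloxacin 2 μg/mL: ≥ 1 μg/mL ⇒ resistant
Daptomycin (128 μg/mL) ≥ 128 μg/mL ⇒ R
Linezolid 0.12 μg/mL: ≤ 4 μg/mL ⇒ S
Tetracycline (128 μg/mL) ≥ 2 μg/mL — resistant

chloramphenicol, linezolid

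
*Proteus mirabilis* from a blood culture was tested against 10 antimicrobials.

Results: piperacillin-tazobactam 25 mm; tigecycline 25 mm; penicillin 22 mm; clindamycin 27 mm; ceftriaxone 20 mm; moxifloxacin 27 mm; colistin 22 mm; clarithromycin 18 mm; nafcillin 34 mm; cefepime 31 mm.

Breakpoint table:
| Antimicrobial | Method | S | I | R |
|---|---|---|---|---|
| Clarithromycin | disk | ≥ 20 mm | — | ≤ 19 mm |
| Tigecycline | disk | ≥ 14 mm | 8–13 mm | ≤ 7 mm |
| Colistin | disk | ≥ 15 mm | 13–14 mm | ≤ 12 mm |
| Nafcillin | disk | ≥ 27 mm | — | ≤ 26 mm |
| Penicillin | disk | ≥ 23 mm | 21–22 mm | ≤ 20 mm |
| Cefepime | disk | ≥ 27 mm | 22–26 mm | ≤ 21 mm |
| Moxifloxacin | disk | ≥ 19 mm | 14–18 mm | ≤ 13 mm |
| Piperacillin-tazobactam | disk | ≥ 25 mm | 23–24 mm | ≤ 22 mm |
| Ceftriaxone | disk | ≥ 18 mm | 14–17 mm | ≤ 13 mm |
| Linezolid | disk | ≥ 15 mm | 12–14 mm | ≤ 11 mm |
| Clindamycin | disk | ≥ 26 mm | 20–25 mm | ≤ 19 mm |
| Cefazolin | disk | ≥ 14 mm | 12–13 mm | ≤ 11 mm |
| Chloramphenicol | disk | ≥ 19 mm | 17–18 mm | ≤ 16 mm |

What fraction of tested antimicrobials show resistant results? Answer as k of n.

1 of 10

Piperacillin-tazobactam: 25 mm is ≥ 25 mm → S
Tigecycline: 25 mm is ≥ 14 mm ⇒ S
Penicillin (22 mm) in 21–22 mm → Intermediate
Clindamycin: 27 mm is ≥ 26 mm ⇒ Susceptible
Ceftriaxone 20 mm: ≥ 18 mm — S
Moxifloxacin: 27 mm is ≥ 19 mm → susceptible
Colistin: 22 mm is ≥ 15 mm → susceptible
Clarithromycin 18 mm: ≤ 19 mm → resistant
Nafcillin 34 mm: ≥ 27 mm → S
Cefepime 31 mm: ≥ 27 mm → Susceptible
Resistant: 1/10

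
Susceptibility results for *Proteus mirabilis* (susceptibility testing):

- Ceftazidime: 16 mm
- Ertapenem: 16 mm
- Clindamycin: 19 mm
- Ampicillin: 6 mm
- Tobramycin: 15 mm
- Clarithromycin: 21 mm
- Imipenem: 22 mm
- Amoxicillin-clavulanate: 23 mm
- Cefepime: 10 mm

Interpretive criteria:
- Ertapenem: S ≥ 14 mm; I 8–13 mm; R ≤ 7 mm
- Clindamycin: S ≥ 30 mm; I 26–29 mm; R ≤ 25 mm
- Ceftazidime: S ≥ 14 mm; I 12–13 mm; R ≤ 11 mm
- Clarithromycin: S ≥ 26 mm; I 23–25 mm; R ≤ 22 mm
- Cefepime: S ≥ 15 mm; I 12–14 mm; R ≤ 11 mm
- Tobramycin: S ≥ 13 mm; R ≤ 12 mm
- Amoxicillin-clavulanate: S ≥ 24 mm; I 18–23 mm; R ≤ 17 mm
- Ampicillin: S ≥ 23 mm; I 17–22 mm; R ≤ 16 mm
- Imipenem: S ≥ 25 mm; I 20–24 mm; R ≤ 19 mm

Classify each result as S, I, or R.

Ceftazidime (16 mm) ≥ 14 mm ⇒ susceptible
Ertapenem: 16 mm is ≥ 14 mm → susceptible
Clindamycin (19 mm) ≤ 25 mm — Resistant
Ampicillin: 6 mm is ≤ 16 mm ⇒ resistant
Tobramycin: 15 mm is ≥ 13 mm ⇒ susceptible
Clarithromycin: 21 mm is ≤ 22 mm ⇒ R
Imipenem (22 mm) in 20–24 mm ⇒ intermediate
Amoxicillin-clavulanate 23 mm: in 18–23 mm — Intermediate
Cefepime (10 mm) ≤ 11 mm ⇒ resistant

S, S, R, R, S, R, I, I, R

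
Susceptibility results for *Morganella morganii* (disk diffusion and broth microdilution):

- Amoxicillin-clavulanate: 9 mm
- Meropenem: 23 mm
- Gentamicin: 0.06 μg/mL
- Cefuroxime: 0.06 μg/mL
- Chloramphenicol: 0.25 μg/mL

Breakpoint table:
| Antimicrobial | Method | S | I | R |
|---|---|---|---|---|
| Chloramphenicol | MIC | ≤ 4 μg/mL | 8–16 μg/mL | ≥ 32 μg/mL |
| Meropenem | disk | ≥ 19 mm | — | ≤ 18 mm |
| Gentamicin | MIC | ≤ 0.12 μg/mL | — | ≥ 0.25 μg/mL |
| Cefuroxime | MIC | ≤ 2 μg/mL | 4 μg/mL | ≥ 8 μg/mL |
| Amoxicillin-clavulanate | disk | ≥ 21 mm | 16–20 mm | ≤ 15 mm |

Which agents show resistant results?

Amoxicillin-clavulanate 9 mm: ≤ 15 mm ⇒ Resistant
Meropenem 23 mm: ≥ 19 mm — susceptible
Gentamicin: 0.06 μg/mL is ≤ 0.12 μg/mL ⇒ susceptible
Cefuroxime: 0.06 μg/mL is ≤ 2 μg/mL → Susceptible
Chloramphenicol (0.25 μg/mL) ≤ 4 μg/mL → Susceptible

amoxicillin-clavulanate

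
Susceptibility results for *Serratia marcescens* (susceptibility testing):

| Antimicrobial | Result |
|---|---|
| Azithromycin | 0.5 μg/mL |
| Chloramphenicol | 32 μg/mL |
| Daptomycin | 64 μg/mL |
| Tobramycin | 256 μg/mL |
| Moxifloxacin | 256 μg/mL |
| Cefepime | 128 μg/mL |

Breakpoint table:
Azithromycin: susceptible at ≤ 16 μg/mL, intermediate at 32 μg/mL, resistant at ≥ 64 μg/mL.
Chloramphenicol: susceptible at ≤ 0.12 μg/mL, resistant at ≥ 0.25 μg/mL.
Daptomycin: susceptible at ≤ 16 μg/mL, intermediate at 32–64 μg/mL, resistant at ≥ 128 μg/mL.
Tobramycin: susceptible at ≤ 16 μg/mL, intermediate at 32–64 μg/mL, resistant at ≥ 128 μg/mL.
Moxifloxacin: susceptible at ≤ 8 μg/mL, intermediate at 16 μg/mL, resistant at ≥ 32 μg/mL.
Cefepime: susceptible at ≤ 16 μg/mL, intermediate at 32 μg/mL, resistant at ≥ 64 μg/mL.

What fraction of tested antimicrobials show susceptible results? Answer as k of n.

Azithromycin 0.5 μg/mL: ≤ 16 μg/mL → S
Chloramphenicol: 32 μg/mL is ≥ 0.25 μg/mL — Resistant
Daptomycin 64 μg/mL: in 32–64 μg/mL ⇒ intermediate
Tobramycin: 256 μg/mL is ≥ 128 μg/mL ⇒ resistant
Moxifloxacin (256 μg/mL) ≥ 32 μg/mL ⇒ R
Cefepime: 128 μg/mL is ≥ 64 μg/mL — R
Susceptible: 1/6

1 of 6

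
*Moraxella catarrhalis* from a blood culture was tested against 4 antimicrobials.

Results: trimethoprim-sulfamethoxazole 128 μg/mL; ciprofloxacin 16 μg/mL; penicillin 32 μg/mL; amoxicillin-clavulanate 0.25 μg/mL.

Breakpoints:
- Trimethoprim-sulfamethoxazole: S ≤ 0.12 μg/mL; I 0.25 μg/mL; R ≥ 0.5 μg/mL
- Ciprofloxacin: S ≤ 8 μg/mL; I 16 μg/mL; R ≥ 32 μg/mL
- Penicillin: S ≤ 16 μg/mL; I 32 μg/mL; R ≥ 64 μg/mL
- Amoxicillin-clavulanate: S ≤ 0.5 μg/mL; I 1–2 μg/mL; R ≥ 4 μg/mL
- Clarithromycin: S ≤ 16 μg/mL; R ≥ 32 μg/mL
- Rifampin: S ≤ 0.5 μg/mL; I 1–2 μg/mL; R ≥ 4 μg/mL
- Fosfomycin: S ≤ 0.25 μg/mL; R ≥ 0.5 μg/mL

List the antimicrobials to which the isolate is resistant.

trimethoprim-sulfamethoxazole

Trimethoprim-sulfamethoxazole: 128 μg/mL is ≥ 0.5 μg/mL → resistant
Ciprofloxacin: 16 μg/mL is = 16 μg/mL ⇒ I
Penicillin 32 μg/mL: = 32 μg/mL ⇒ I
Amoxicillin-clavulanate: 0.25 μg/mL is ≤ 0.5 μg/mL → S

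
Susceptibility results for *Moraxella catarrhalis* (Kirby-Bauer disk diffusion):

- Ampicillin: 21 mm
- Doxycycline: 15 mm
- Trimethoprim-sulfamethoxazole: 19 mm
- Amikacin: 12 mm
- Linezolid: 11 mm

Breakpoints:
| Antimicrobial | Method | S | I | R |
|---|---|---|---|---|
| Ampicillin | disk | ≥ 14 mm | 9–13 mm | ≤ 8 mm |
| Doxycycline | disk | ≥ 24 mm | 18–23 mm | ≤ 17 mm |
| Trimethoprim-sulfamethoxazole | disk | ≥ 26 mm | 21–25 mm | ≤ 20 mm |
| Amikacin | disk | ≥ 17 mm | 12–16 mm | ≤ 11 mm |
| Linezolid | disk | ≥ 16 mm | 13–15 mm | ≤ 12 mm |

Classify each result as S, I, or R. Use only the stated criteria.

Ampicillin 21 mm: ≥ 14 mm ⇒ susceptible
Doxycycline: 15 mm is ≤ 17 mm — resistant
Trimethoprim-sulfamethoxazole: 19 mm is ≤ 20 mm → R
Amikacin 12 mm: in 12–16 mm ⇒ I
Linezolid: 11 mm is ≤ 12 mm — Resistant

S, R, R, I, R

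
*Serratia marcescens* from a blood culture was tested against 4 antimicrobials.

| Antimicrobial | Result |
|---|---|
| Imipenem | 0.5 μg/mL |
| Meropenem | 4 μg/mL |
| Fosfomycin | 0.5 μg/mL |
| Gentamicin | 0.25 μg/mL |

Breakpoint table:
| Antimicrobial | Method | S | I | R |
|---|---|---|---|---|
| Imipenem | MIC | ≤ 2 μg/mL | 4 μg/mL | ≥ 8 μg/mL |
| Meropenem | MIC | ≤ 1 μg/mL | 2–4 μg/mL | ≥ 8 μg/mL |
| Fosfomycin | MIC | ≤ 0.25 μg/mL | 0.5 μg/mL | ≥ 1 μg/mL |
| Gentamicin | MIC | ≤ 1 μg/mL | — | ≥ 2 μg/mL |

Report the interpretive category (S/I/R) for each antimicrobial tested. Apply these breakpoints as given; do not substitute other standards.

S, I, I, S

Imipenem 0.5 μg/mL: ≤ 2 μg/mL — S
Meropenem (4 μg/mL) in 2–4 μg/mL ⇒ Intermediate
Fosfomycin: 0.5 μg/mL is = 0.5 μg/mL → Intermediate
Gentamicin (0.25 μg/mL) ≤ 1 μg/mL ⇒ S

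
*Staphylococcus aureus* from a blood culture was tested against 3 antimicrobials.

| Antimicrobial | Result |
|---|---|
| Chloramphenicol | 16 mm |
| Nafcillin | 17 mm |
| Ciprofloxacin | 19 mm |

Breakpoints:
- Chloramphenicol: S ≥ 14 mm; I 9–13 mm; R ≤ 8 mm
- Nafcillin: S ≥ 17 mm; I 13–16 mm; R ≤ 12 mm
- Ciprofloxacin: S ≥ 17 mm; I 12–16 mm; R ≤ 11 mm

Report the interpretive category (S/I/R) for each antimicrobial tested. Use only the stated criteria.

Chloramphenicol (16 mm) ≥ 14 mm → S
Nafcillin (17 mm) ≥ 17 mm — S
Ciprofloxacin 19 mm: ≥ 17 mm — Susceptible

S, S, S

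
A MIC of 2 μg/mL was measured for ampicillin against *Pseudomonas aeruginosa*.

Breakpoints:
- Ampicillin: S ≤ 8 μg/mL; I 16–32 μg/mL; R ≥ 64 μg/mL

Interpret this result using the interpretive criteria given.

Ampicillin 2 μg/mL: ≤ 8 μg/mL ⇒ S

S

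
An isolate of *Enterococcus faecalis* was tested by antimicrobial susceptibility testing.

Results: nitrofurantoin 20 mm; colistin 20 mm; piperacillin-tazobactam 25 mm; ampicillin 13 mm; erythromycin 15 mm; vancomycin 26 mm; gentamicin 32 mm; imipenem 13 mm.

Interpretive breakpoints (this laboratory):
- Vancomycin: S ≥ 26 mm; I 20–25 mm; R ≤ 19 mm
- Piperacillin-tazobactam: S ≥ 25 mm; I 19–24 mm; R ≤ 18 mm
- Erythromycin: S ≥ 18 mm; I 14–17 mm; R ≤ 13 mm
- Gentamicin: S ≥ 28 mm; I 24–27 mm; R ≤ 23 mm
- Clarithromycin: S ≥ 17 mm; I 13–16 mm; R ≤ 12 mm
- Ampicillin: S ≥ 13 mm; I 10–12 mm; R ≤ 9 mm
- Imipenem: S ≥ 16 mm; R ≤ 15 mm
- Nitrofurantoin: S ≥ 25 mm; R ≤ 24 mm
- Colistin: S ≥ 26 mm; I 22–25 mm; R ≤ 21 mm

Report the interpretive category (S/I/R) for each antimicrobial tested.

R, R, S, S, I, S, S, R

Nitrofurantoin 20 mm: ≤ 24 mm ⇒ R
Colistin (20 mm) ≤ 21 mm — R
Piperacillin-tazobactam (25 mm) ≥ 25 mm → S
Ampicillin: 13 mm is ≥ 13 mm ⇒ susceptible
Erythromycin: 15 mm is in 14–17 mm ⇒ I
Vancomycin: 26 mm is ≥ 26 mm ⇒ susceptible
Gentamicin (32 mm) ≥ 28 mm — S
Imipenem 13 mm: ≤ 15 mm ⇒ Resistant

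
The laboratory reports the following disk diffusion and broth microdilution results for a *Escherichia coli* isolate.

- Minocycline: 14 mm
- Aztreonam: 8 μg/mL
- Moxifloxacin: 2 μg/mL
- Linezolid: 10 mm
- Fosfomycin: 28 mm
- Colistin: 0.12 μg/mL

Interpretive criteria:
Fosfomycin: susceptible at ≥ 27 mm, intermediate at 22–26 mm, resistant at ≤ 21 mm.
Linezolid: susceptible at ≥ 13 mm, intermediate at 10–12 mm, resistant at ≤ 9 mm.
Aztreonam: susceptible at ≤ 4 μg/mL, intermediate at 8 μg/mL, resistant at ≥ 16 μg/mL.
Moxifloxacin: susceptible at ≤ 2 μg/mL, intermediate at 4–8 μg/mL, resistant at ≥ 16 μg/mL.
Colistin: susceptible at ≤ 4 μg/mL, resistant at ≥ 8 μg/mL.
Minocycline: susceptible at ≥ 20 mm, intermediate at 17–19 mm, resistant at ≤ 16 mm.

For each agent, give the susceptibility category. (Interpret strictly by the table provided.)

Minocycline: 14 mm is ≤ 16 mm → R
Aztreonam 8 μg/mL: = 8 μg/mL — I
Moxifloxacin (2 μg/mL) ≤ 2 μg/mL ⇒ S
Linezolid 10 mm: in 10–12 mm ⇒ I
Fosfomycin 28 mm: ≥ 27 mm → Susceptible
Colistin: 0.12 μg/mL is ≤ 4 μg/mL — S

R, I, S, I, S, S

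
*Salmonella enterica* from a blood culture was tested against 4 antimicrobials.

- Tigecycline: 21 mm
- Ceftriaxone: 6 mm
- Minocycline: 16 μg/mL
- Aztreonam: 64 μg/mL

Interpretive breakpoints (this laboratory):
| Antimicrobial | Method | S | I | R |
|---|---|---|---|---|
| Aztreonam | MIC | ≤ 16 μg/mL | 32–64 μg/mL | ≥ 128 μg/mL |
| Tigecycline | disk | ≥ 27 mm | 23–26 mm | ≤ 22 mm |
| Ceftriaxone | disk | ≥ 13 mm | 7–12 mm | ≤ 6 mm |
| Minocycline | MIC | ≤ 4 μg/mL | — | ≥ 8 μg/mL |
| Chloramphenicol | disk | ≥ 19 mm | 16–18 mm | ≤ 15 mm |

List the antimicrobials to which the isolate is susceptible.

none

Tigecycline: 21 mm is ≤ 22 mm → resistant
Ceftriaxone (6 mm) ≤ 6 mm ⇒ Resistant
Minocycline 16 μg/mL: ≥ 8 μg/mL — R
Aztreonam 64 μg/mL: in 32–64 μg/mL → Intermediate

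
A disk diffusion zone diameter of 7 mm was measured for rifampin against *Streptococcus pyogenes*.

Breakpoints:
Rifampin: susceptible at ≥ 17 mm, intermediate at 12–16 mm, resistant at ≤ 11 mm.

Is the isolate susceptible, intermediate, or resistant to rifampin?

Rifampin 7 mm: ≤ 11 mm — resistant

Resistant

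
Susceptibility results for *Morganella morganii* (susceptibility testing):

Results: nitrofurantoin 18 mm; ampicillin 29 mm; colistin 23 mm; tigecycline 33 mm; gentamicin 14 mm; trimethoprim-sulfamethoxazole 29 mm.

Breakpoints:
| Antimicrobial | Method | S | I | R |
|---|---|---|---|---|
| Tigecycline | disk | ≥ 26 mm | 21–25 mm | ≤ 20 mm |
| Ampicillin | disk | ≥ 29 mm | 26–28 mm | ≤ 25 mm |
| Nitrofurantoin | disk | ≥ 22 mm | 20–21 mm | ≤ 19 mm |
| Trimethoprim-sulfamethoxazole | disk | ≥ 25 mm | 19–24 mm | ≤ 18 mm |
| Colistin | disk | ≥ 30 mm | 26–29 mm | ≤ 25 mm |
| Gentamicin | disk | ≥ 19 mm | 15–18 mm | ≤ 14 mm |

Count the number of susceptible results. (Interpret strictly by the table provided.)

Nitrofurantoin (18 mm) ≤ 19 mm — R
Ampicillin 29 mm: ≥ 29 mm — susceptible
Colistin 23 mm: ≤ 25 mm ⇒ R
Tigecycline 33 mm: ≥ 26 mm ⇒ S
Gentamicin 14 mm: ≤ 14 mm ⇒ resistant
Trimethoprim-sulfamethoxazole (29 mm) ≥ 25 mm → Susceptible
Susceptible: 3

3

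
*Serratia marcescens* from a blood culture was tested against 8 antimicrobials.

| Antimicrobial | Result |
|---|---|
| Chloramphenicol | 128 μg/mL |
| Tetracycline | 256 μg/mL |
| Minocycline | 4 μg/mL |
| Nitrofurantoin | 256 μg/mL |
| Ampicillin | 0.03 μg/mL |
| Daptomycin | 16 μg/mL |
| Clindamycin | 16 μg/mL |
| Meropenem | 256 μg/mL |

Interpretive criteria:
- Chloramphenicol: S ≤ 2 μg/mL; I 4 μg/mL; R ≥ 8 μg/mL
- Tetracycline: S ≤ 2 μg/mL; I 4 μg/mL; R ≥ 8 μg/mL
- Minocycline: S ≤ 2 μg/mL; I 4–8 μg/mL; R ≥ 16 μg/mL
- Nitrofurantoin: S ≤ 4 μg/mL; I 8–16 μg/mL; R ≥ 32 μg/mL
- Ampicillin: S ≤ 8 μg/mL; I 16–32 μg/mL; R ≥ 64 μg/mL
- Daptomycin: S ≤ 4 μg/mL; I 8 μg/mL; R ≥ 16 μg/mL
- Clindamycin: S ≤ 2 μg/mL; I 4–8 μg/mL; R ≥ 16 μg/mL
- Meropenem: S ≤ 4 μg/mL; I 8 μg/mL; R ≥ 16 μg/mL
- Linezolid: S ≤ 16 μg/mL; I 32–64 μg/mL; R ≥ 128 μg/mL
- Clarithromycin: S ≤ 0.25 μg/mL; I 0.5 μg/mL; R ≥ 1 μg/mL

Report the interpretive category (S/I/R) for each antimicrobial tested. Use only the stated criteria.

Chloramphenicol (128 μg/mL) ≥ 8 μg/mL — R
Tetracycline: 256 μg/mL is ≥ 8 μg/mL ⇒ Resistant
Minocycline 4 μg/mL: in 4–8 μg/mL → Intermediate
Nitrofurantoin: 256 μg/mL is ≥ 32 μg/mL — resistant
Ampicillin: 0.03 μg/mL is ≤ 8 μg/mL → S
Daptomycin (16 μg/mL) ≥ 16 μg/mL — resistant
Clindamycin 16 μg/mL: ≥ 16 μg/mL ⇒ R
Meropenem: 256 μg/mL is ≥ 16 μg/mL ⇒ resistant

R, R, I, R, S, R, R, R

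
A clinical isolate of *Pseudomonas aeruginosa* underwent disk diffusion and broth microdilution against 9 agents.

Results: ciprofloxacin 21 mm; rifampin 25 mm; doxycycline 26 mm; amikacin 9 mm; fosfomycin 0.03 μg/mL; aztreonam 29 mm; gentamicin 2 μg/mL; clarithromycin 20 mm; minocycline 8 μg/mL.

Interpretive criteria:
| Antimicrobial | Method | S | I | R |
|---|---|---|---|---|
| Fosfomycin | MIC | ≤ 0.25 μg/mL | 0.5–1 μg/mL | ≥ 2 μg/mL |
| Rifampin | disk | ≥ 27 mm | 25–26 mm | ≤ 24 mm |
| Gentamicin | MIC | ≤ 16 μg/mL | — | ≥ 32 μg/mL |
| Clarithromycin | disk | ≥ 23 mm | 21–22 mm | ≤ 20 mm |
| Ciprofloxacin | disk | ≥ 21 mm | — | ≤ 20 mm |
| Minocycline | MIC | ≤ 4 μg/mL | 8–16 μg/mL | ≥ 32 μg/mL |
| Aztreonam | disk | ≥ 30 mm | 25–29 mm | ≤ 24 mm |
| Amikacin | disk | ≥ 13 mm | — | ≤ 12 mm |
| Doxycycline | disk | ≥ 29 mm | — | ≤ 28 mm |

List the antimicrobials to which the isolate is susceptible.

ciprofloxacin, fosfomycin, gentamicin

Ciprofloxacin 21 mm: ≥ 21 mm ⇒ Susceptible
Rifampin: 25 mm is in 25–26 mm → Intermediate
Doxycycline: 26 mm is ≤ 28 mm — R
Amikacin (9 mm) ≤ 12 mm → Resistant
Fosfomycin: 0.03 μg/mL is ≤ 0.25 μg/mL → susceptible
Aztreonam (29 mm) in 25–29 mm — I
Gentamicin 2 μg/mL: ≤ 16 μg/mL → Susceptible
Clarithromycin (20 mm) ≤ 20 mm → resistant
Minocycline: 8 μg/mL is in 8–16 μg/mL ⇒ Intermediate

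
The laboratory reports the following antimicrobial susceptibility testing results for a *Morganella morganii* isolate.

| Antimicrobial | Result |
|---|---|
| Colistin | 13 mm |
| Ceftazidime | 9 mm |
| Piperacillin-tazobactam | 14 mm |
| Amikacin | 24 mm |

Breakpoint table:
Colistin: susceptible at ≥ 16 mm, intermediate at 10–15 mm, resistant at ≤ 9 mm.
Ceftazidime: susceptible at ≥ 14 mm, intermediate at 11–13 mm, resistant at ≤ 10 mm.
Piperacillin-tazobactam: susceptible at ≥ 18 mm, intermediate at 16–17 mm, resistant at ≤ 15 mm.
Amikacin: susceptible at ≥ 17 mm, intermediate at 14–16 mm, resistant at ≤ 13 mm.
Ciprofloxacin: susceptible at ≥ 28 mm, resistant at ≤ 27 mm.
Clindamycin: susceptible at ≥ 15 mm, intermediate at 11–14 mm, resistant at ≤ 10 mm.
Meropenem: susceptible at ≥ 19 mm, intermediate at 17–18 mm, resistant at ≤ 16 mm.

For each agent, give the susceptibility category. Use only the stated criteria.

I, R, R, S

Colistin 13 mm: in 10–15 mm — intermediate
Ceftazidime 9 mm: ≤ 10 mm — R
Piperacillin-tazobactam 14 mm: ≤ 15 mm — resistant
Amikacin 24 mm: ≥ 17 mm → susceptible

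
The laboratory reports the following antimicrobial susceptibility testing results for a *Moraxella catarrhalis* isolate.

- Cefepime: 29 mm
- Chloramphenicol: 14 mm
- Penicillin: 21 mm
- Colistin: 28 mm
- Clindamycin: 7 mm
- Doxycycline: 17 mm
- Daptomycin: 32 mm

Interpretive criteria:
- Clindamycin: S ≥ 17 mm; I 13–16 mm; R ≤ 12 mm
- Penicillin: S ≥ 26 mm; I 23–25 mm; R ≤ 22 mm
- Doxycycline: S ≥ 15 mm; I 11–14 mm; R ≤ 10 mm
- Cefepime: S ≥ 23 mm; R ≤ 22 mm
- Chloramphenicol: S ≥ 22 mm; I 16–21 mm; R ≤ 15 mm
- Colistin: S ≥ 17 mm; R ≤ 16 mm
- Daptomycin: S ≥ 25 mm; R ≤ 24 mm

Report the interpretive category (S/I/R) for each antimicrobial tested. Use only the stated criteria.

Cefepime (29 mm) ≥ 23 mm — susceptible
Chloramphenicol 14 mm: ≤ 15 mm — Resistant
Penicillin 21 mm: ≤ 22 mm ⇒ R
Colistin (28 mm) ≥ 17 mm ⇒ susceptible
Clindamycin 7 mm: ≤ 12 mm → resistant
Doxycycline (17 mm) ≥ 15 mm → Susceptible
Daptomycin (32 mm) ≥ 25 mm ⇒ S

S, R, R, S, R, S, S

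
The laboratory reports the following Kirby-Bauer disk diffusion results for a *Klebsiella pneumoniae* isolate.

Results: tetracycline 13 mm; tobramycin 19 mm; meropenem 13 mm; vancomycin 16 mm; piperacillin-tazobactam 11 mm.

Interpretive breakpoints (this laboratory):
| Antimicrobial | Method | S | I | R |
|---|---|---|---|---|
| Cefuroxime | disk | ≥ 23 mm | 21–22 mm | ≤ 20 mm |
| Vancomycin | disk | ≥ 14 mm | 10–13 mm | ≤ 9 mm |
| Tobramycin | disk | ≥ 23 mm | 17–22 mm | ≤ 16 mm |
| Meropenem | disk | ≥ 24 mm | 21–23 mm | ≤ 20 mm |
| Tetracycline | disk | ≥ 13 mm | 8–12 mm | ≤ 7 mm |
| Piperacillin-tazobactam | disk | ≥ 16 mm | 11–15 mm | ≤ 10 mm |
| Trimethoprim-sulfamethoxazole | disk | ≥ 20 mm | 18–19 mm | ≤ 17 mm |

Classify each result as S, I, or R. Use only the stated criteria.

S, I, R, S, I

Tetracycline (13 mm) ≥ 13 mm → susceptible
Tobramycin (19 mm) in 17–22 mm → I
Meropenem (13 mm) ≤ 20 mm ⇒ R
Vancomycin (16 mm) ≥ 14 mm — S
Piperacillin-tazobactam (11 mm) in 11–15 mm — intermediate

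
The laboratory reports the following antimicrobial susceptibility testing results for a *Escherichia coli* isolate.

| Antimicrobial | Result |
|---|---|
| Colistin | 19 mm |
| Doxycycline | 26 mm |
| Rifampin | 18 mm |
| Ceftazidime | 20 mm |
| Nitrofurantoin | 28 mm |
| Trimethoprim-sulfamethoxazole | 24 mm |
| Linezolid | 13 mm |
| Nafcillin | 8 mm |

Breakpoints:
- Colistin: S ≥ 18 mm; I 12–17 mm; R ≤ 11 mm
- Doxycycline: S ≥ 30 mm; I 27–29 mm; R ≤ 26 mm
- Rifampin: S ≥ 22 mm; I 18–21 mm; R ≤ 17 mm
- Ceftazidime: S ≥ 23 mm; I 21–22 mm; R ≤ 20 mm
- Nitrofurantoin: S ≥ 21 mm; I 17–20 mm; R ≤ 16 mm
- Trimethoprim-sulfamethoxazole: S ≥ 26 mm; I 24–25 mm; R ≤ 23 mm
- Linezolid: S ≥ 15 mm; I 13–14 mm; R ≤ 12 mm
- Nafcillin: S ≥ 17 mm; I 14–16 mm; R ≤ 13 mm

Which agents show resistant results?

Colistin (19 mm) ≥ 18 mm ⇒ susceptible
Doxycycline: 26 mm is ≤ 26 mm ⇒ Resistant
Rifampin: 18 mm is in 18–21 mm → Intermediate
Ceftazidime (20 mm) ≤ 20 mm — R
Nitrofurantoin 28 mm: ≥ 21 mm ⇒ S
Trimethoprim-sulfamethoxazole (24 mm) in 24–25 mm ⇒ I
Linezolid (13 mm) in 13–14 mm → I
Nafcillin (8 mm) ≤ 13 mm → Resistant

doxycycline, ceftazidime, nafcillin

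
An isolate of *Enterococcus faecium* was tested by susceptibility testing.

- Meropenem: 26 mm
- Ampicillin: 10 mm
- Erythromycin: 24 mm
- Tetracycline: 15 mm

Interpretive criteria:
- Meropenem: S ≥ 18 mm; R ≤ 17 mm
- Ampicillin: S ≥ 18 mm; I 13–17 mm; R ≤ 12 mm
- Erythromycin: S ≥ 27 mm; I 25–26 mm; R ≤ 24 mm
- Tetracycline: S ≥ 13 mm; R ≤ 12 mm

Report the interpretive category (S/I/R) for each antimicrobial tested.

S, R, R, S

Meropenem 26 mm: ≥ 18 mm — S
Ampicillin (10 mm) ≤ 12 mm → resistant
Erythromycin: 24 mm is ≤ 24 mm ⇒ R
Tetracycline (15 mm) ≥ 13 mm ⇒ Susceptible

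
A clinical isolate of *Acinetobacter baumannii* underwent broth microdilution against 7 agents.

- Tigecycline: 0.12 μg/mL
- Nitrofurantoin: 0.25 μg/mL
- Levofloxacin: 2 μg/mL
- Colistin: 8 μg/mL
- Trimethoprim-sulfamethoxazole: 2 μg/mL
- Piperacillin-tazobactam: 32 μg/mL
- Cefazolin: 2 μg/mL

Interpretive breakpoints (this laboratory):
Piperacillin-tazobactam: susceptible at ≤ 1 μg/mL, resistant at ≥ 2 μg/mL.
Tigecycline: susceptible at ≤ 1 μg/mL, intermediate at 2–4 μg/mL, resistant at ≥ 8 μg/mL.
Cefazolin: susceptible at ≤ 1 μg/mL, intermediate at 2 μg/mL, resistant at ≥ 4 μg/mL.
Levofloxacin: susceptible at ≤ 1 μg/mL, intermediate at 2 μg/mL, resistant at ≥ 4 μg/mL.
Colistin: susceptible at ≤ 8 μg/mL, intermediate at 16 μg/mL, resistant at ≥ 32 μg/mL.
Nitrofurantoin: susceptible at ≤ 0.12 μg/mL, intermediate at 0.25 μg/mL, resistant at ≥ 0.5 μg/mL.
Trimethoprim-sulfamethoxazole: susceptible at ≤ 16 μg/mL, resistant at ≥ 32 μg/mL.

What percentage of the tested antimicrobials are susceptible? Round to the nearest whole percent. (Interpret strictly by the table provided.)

Tigecycline: 0.12 μg/mL is ≤ 1 μg/mL ⇒ S
Nitrofurantoin 0.25 μg/mL: = 0.25 μg/mL ⇒ Intermediate
Levofloxacin (2 μg/mL) = 2 μg/mL — intermediate
Colistin (8 μg/mL) ≤ 8 μg/mL ⇒ susceptible
Trimethoprim-sulfamethoxazole (2 μg/mL) ≤ 16 μg/mL ⇒ S
Piperacillin-tazobactam (32 μg/mL) ≥ 2 μg/mL → Resistant
Cefazolin 2 μg/mL: = 2 μg/mL → I
Susceptible: 3/7

43%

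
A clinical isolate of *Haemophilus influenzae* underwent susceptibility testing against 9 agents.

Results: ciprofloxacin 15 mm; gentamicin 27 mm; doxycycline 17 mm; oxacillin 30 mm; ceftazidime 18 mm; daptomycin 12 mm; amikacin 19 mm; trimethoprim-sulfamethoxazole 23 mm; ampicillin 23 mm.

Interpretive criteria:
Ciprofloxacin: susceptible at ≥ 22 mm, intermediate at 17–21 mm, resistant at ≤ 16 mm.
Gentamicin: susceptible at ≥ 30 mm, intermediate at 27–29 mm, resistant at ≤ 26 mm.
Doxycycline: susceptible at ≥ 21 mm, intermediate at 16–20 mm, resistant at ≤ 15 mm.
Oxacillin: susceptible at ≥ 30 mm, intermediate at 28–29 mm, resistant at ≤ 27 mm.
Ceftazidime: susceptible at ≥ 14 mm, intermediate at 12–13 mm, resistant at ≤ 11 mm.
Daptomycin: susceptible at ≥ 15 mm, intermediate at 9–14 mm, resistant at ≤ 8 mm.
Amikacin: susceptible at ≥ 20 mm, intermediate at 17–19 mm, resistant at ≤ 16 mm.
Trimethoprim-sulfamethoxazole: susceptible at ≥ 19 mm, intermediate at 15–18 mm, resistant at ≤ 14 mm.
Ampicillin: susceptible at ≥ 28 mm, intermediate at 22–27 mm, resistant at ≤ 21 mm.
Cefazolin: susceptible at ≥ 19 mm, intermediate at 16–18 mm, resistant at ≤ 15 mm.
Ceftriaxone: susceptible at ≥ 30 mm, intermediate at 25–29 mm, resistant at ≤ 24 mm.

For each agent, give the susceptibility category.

R, I, I, S, S, I, I, S, I

Ciprofloxacin 15 mm: ≤ 16 mm ⇒ Resistant
Gentamicin (27 mm) in 27–29 mm — I
Doxycycline 17 mm: in 16–20 mm ⇒ Intermediate
Oxacillin: 30 mm is ≥ 30 mm → Susceptible
Ceftazidime 18 mm: ≥ 14 mm — S
Daptomycin (12 mm) in 9–14 mm → I
Amikacin: 19 mm is in 17–19 mm ⇒ Intermediate
Trimethoprim-sulfamethoxazole: 23 mm is ≥ 19 mm — susceptible
Ampicillin (23 mm) in 22–27 mm ⇒ intermediate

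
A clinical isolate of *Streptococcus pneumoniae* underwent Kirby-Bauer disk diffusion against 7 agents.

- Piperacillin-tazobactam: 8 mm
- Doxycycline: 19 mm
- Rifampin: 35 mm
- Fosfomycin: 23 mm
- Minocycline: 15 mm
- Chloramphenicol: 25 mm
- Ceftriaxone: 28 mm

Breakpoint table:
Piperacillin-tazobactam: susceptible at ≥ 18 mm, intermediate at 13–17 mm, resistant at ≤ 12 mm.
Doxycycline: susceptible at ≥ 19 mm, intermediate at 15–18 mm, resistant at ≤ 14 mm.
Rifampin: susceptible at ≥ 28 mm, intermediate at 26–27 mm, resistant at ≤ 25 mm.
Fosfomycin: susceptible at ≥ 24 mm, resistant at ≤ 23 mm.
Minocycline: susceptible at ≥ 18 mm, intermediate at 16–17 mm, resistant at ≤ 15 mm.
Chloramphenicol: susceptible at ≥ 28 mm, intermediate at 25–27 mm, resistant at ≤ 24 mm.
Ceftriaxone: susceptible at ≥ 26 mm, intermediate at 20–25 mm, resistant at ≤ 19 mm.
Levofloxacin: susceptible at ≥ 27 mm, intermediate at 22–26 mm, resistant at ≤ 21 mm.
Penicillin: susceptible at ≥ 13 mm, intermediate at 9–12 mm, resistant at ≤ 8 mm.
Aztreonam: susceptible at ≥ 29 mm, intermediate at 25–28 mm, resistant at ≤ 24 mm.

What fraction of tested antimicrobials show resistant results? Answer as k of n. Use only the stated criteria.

Piperacillin-tazobactam (8 mm) ≤ 12 mm ⇒ resistant
Doxycycline 19 mm: ≥ 19 mm → susceptible
Rifampin (35 mm) ≥ 28 mm → Susceptible
Fosfomycin 23 mm: ≤ 23 mm → R
Minocycline 15 mm: ≤ 15 mm — R
Chloramphenicol (25 mm) in 25–27 mm ⇒ I
Ceftriaxone: 28 mm is ≥ 26 mm — susceptible
Resistant: 3/7

3 of 7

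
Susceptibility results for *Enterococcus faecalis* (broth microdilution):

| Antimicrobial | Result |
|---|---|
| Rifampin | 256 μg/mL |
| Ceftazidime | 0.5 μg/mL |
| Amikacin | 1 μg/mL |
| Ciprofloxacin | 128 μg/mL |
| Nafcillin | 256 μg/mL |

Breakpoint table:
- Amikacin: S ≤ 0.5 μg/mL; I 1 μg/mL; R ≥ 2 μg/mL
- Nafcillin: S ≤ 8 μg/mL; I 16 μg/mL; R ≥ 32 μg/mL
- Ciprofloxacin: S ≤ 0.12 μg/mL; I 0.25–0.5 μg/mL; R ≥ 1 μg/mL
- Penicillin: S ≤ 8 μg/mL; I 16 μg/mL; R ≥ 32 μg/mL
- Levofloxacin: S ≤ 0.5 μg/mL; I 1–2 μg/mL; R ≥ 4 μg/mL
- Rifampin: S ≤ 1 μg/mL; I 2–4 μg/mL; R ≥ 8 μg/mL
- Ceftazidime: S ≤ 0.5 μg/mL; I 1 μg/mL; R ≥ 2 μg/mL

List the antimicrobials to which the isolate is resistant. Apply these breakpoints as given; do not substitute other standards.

Rifampin 256 μg/mL: ≥ 8 μg/mL — R
Ceftazidime 0.5 μg/mL: ≤ 0.5 μg/mL ⇒ Susceptible
Amikacin (1 μg/mL) = 1 μg/mL ⇒ Intermediate
Ciprofloxacin (128 μg/mL) ≥ 1 μg/mL → Resistant
Nafcillin 256 μg/mL: ≥ 32 μg/mL → resistant

rifampin, ciprofloxacin, nafcillin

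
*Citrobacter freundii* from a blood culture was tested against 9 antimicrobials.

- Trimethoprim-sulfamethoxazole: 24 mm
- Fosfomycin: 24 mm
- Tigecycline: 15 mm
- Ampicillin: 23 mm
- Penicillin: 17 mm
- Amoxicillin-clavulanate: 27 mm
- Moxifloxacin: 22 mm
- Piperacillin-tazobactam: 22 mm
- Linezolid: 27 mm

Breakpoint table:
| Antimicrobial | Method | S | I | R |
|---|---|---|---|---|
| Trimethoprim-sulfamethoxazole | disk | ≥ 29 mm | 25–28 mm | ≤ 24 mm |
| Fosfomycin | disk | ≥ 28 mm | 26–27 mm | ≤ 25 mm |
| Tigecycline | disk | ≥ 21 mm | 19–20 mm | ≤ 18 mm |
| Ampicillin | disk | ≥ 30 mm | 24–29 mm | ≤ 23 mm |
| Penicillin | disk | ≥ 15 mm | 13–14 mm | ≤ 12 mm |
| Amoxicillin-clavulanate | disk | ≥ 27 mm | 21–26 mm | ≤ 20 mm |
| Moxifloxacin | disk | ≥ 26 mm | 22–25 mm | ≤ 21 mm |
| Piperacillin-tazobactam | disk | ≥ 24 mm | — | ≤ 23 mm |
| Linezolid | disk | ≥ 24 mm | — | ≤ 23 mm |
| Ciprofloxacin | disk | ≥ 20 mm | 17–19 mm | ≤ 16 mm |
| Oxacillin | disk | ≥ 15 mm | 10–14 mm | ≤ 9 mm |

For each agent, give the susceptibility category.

R, R, R, R, S, S, I, R, S

Trimethoprim-sulfamethoxazole 24 mm: ≤ 24 mm ⇒ resistant
Fosfomycin 24 mm: ≤ 25 mm — Resistant
Tigecycline 15 mm: ≤ 18 mm ⇒ Resistant
Ampicillin: 23 mm is ≤ 23 mm → resistant
Penicillin (17 mm) ≥ 15 mm — susceptible
Amoxicillin-clavulanate (27 mm) ≥ 27 mm → Susceptible
Moxifloxacin 22 mm: in 22–25 mm ⇒ I
Piperacillin-tazobactam 22 mm: ≤ 23 mm → resistant
Linezolid (27 mm) ≥ 24 mm — Susceptible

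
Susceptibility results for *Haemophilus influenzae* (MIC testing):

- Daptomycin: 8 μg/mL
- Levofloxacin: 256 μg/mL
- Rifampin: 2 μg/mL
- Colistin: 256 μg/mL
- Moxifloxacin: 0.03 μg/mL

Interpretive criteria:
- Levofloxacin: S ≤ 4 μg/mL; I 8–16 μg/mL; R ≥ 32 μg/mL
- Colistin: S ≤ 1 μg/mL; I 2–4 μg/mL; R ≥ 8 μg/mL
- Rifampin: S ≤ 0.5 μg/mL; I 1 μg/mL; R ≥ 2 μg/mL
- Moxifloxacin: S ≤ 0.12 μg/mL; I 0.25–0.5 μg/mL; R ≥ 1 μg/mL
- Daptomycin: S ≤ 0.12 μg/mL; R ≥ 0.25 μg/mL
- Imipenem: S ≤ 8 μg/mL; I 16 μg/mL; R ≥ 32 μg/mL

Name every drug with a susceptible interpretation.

moxifloxacin

Daptomycin (8 μg/mL) ≥ 0.25 μg/mL — R
Levofloxacin (256 μg/mL) ≥ 32 μg/mL — R
Rifampin (2 μg/mL) ≥ 2 μg/mL — R
Colistin (256 μg/mL) ≥ 8 μg/mL → Resistant
Moxifloxacin 0.03 μg/mL: ≤ 0.12 μg/mL — Susceptible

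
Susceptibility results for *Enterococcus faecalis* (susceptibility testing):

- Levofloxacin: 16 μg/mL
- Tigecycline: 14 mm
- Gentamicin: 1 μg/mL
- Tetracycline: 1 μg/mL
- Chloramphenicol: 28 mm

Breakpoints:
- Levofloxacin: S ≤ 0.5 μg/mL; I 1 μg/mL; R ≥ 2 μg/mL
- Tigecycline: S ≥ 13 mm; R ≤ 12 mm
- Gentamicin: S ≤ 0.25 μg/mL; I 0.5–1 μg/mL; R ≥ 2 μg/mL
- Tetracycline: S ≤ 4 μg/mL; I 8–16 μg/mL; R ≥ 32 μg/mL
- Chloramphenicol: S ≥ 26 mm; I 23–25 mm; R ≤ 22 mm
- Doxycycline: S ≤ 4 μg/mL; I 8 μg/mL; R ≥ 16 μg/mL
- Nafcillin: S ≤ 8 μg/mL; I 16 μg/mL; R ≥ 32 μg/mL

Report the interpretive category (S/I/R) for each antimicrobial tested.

Levofloxacin 16 μg/mL: ≥ 2 μg/mL ⇒ resistant
Tigecycline 14 mm: ≥ 13 mm → S
Gentamicin 1 μg/mL: in 0.5–1 μg/mL → I
Tetracycline: 1 μg/mL is ≤ 4 μg/mL — S
Chloramphenicol 28 mm: ≥ 26 mm → S

R, S, I, S, S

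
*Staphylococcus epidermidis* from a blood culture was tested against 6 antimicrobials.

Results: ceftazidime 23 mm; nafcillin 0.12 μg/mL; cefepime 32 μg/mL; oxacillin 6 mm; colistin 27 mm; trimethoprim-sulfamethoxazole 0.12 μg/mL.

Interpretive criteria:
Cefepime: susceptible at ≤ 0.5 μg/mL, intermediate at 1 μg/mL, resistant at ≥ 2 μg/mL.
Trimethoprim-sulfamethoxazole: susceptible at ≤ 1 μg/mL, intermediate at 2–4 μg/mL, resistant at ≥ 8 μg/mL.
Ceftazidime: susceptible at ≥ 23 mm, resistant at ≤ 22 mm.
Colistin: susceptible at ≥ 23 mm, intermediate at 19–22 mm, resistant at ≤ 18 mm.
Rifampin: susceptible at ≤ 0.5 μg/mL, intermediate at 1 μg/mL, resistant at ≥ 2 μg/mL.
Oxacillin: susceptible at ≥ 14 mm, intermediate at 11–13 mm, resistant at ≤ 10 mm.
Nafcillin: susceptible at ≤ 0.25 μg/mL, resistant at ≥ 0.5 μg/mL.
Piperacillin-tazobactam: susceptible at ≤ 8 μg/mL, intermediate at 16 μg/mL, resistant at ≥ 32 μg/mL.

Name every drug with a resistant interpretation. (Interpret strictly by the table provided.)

Ceftazidime: 23 mm is ≥ 23 mm — susceptible
Nafcillin 0.12 μg/mL: ≤ 0.25 μg/mL — susceptible
Cefepime 32 μg/mL: ≥ 2 μg/mL → R
Oxacillin: 6 mm is ≤ 10 mm — R
Colistin 27 mm: ≥ 23 mm → Susceptible
Trimethoprim-sulfamethoxazole: 0.12 μg/mL is ≤ 1 μg/mL → susceptible

cefepime, oxacillin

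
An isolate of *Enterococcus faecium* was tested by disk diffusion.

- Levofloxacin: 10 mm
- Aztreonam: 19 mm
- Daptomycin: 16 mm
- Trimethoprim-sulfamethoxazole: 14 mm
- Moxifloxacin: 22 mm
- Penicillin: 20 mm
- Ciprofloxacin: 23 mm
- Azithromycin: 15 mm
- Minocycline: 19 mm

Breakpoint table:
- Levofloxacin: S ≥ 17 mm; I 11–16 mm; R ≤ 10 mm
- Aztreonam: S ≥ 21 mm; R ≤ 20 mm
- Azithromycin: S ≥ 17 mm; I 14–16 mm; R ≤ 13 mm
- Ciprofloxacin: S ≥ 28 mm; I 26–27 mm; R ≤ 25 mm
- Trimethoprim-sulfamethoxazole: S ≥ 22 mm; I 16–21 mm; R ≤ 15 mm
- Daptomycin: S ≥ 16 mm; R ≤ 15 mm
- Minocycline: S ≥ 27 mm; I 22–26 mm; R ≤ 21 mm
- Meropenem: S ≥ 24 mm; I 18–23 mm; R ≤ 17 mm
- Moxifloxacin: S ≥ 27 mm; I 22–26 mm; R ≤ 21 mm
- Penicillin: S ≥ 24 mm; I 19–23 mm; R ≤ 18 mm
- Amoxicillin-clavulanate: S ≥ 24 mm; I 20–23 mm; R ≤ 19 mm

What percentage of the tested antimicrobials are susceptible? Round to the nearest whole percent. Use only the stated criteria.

11%

Levofloxacin 10 mm: ≤ 10 mm ⇒ resistant
Aztreonam 19 mm: ≤ 20 mm — Resistant
Daptomycin 16 mm: ≥ 16 mm ⇒ susceptible
Trimethoprim-sulfamethoxazole: 14 mm is ≤ 15 mm — R
Moxifloxacin 22 mm: in 22–26 mm → intermediate
Penicillin (20 mm) in 19–23 mm — I
Ciprofloxacin: 23 mm is ≤ 25 mm ⇒ R
Azithromycin: 15 mm is in 14–16 mm — Intermediate
Minocycline 19 mm: ≤ 21 mm ⇒ resistant
Susceptible: 1/9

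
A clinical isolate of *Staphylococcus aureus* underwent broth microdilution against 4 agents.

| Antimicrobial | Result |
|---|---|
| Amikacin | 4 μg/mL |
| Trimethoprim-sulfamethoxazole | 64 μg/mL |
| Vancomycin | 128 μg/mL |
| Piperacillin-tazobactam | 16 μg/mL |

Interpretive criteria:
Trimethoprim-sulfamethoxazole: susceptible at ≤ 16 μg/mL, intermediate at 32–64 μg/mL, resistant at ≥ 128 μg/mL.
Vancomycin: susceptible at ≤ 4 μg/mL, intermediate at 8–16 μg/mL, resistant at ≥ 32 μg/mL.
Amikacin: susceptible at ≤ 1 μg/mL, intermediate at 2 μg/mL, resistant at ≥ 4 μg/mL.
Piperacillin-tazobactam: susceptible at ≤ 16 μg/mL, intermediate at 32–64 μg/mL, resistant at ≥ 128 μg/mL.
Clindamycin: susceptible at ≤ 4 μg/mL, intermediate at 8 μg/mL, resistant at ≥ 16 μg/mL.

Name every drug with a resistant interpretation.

amikacin, vancomycin

Amikacin (4 μg/mL) ≥ 4 μg/mL — R
Trimethoprim-sulfamethoxazole 64 μg/mL: in 32–64 μg/mL → I
Vancomycin: 128 μg/mL is ≥ 32 μg/mL ⇒ R
Piperacillin-tazobactam 16 μg/mL: ≤ 16 μg/mL → susceptible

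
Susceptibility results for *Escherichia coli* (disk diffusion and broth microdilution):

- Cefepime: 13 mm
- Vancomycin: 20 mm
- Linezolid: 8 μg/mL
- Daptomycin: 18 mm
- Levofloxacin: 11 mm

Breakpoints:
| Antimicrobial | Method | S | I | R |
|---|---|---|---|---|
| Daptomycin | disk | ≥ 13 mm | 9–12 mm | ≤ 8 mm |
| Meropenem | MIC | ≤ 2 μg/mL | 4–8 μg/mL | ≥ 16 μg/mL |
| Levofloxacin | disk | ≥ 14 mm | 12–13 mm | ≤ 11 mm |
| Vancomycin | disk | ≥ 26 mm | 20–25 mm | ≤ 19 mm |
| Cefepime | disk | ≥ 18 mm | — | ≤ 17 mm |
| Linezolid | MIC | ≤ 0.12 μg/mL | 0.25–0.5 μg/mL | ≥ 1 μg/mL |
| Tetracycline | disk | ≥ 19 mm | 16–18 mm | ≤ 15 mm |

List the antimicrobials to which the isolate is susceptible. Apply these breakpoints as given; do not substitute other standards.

daptomycin

Cefepime: 13 mm is ≤ 17 mm — resistant
Vancomycin 20 mm: in 20–25 mm — Intermediate
Linezolid 8 μg/mL: ≥ 1 μg/mL → resistant
Daptomycin 18 mm: ≥ 13 mm → susceptible
Levofloxacin 11 mm: ≤ 11 mm → R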